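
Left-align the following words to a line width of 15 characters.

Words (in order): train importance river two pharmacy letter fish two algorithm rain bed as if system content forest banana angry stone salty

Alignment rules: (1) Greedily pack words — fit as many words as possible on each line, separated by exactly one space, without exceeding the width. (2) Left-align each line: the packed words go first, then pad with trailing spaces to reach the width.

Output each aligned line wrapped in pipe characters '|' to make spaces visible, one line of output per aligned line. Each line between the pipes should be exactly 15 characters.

Answer: |train          |
|importance     |
|river two      |
|pharmacy letter|
|fish two       |
|algorithm rain |
|bed as if      |
|system content |
|forest banana  |
|angry stone    |
|salty          |

Derivation:
Line 1: ['train'] (min_width=5, slack=10)
Line 2: ['importance'] (min_width=10, slack=5)
Line 3: ['river', 'two'] (min_width=9, slack=6)
Line 4: ['pharmacy', 'letter'] (min_width=15, slack=0)
Line 5: ['fish', 'two'] (min_width=8, slack=7)
Line 6: ['algorithm', 'rain'] (min_width=14, slack=1)
Line 7: ['bed', 'as', 'if'] (min_width=9, slack=6)
Line 8: ['system', 'content'] (min_width=14, slack=1)
Line 9: ['forest', 'banana'] (min_width=13, slack=2)
Line 10: ['angry', 'stone'] (min_width=11, slack=4)
Line 11: ['salty'] (min_width=5, slack=10)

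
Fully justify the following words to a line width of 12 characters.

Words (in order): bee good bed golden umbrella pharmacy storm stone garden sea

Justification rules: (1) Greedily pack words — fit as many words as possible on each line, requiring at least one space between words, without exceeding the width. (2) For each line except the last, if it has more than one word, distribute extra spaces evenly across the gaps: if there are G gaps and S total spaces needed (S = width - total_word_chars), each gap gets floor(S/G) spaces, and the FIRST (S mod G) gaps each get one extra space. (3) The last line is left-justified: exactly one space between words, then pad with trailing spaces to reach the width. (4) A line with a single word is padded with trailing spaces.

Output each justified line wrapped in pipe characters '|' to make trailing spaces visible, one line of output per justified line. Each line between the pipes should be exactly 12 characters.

Answer: |bee good bed|
|golden      |
|umbrella    |
|pharmacy    |
|storm  stone|
|garden sea  |

Derivation:
Line 1: ['bee', 'good', 'bed'] (min_width=12, slack=0)
Line 2: ['golden'] (min_width=6, slack=6)
Line 3: ['umbrella'] (min_width=8, slack=4)
Line 4: ['pharmacy'] (min_width=8, slack=4)
Line 5: ['storm', 'stone'] (min_width=11, slack=1)
Line 6: ['garden', 'sea'] (min_width=10, slack=2)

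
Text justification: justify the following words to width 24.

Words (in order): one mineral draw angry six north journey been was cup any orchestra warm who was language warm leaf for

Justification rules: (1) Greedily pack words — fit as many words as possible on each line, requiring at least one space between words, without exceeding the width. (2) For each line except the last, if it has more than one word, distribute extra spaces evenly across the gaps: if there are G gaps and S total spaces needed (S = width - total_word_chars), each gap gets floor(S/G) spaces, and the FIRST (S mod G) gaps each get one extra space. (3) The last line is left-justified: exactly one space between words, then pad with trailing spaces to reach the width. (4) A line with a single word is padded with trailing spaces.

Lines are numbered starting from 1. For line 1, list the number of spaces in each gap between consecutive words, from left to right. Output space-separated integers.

Answer: 2 2 1

Derivation:
Line 1: ['one', 'mineral', 'draw', 'angry'] (min_width=22, slack=2)
Line 2: ['six', 'north', 'journey', 'been'] (min_width=22, slack=2)
Line 3: ['was', 'cup', 'any', 'orchestra'] (min_width=21, slack=3)
Line 4: ['warm', 'who', 'was', 'language'] (min_width=21, slack=3)
Line 5: ['warm', 'leaf', 'for'] (min_width=13, slack=11)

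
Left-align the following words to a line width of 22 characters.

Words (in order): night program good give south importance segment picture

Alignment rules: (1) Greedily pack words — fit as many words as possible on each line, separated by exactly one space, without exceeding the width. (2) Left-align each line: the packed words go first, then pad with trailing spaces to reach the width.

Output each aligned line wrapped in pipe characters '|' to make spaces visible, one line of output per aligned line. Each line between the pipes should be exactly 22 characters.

Line 1: ['night', 'program', 'good'] (min_width=18, slack=4)
Line 2: ['give', 'south', 'importance'] (min_width=21, slack=1)
Line 3: ['segment', 'picture'] (min_width=15, slack=7)

Answer: |night program good    |
|give south importance |
|segment picture       |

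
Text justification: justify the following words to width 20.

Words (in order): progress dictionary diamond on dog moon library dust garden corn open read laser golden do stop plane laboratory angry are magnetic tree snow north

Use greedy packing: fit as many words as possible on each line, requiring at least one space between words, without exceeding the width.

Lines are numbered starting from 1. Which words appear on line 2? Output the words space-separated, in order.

Answer: diamond on dog moon

Derivation:
Line 1: ['progress', 'dictionary'] (min_width=19, slack=1)
Line 2: ['diamond', 'on', 'dog', 'moon'] (min_width=19, slack=1)
Line 3: ['library', 'dust', 'garden'] (min_width=19, slack=1)
Line 4: ['corn', 'open', 'read', 'laser'] (min_width=20, slack=0)
Line 5: ['golden', 'do', 'stop', 'plane'] (min_width=20, slack=0)
Line 6: ['laboratory', 'angry', 'are'] (min_width=20, slack=0)
Line 7: ['magnetic', 'tree', 'snow'] (min_width=18, slack=2)
Line 8: ['north'] (min_width=5, slack=15)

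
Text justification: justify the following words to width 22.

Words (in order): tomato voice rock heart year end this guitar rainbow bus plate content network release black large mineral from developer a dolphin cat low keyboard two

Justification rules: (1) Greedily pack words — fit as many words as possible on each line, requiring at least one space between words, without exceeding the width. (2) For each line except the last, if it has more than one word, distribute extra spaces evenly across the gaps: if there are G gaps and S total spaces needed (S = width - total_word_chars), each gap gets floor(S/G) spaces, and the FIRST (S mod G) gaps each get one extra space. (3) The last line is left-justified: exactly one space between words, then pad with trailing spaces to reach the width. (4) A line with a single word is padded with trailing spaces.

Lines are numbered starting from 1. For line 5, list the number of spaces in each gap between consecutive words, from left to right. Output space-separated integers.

Answer: 3 2

Derivation:
Line 1: ['tomato', 'voice', 'rock'] (min_width=17, slack=5)
Line 2: ['heart', 'year', 'end', 'this'] (min_width=19, slack=3)
Line 3: ['guitar', 'rainbow', 'bus'] (min_width=18, slack=4)
Line 4: ['plate', 'content', 'network'] (min_width=21, slack=1)
Line 5: ['release', 'black', 'large'] (min_width=19, slack=3)
Line 6: ['mineral', 'from', 'developer'] (min_width=22, slack=0)
Line 7: ['a', 'dolphin', 'cat', 'low'] (min_width=17, slack=5)
Line 8: ['keyboard', 'two'] (min_width=12, slack=10)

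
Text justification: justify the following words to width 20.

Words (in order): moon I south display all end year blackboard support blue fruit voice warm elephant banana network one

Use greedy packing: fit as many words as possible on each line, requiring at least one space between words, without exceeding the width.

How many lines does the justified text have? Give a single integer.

Answer: 6

Derivation:
Line 1: ['moon', 'I', 'south', 'display'] (min_width=20, slack=0)
Line 2: ['all', 'end', 'year'] (min_width=12, slack=8)
Line 3: ['blackboard', 'support'] (min_width=18, slack=2)
Line 4: ['blue', 'fruit', 'voice'] (min_width=16, slack=4)
Line 5: ['warm', 'elephant', 'banana'] (min_width=20, slack=0)
Line 6: ['network', 'one'] (min_width=11, slack=9)
Total lines: 6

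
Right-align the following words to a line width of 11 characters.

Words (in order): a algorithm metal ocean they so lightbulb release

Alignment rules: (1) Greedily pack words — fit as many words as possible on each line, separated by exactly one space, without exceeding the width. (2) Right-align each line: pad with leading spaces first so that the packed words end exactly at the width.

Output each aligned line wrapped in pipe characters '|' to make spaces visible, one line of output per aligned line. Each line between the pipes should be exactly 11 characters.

Answer: |a algorithm|
|metal ocean|
|    they so|
|  lightbulb|
|    release|

Derivation:
Line 1: ['a', 'algorithm'] (min_width=11, slack=0)
Line 2: ['metal', 'ocean'] (min_width=11, slack=0)
Line 3: ['they', 'so'] (min_width=7, slack=4)
Line 4: ['lightbulb'] (min_width=9, slack=2)
Line 5: ['release'] (min_width=7, slack=4)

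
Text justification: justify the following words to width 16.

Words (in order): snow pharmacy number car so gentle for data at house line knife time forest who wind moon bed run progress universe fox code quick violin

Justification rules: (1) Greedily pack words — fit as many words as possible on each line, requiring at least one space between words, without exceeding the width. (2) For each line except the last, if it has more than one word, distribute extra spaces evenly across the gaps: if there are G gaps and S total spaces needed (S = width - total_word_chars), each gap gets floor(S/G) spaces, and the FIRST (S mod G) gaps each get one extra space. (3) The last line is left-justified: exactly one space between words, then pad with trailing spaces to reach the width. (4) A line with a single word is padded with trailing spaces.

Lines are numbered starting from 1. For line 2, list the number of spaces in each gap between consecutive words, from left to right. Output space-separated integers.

Line 1: ['snow', 'pharmacy'] (min_width=13, slack=3)
Line 2: ['number', 'car', 'so'] (min_width=13, slack=3)
Line 3: ['gentle', 'for', 'data'] (min_width=15, slack=1)
Line 4: ['at', 'house', 'line'] (min_width=13, slack=3)
Line 5: ['knife', 'time'] (min_width=10, slack=6)
Line 6: ['forest', 'who', 'wind'] (min_width=15, slack=1)
Line 7: ['moon', 'bed', 'run'] (min_width=12, slack=4)
Line 8: ['progress'] (min_width=8, slack=8)
Line 9: ['universe', 'fox'] (min_width=12, slack=4)
Line 10: ['code', 'quick'] (min_width=10, slack=6)
Line 11: ['violin'] (min_width=6, slack=10)

Answer: 3 2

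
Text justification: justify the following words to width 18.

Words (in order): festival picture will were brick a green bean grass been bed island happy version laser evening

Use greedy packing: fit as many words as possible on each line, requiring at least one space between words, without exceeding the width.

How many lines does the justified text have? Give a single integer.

Line 1: ['festival', 'picture'] (min_width=16, slack=2)
Line 2: ['will', 'were', 'brick', 'a'] (min_width=17, slack=1)
Line 3: ['green', 'bean', 'grass'] (min_width=16, slack=2)
Line 4: ['been', 'bed', 'island'] (min_width=15, slack=3)
Line 5: ['happy', 'version'] (min_width=13, slack=5)
Line 6: ['laser', 'evening'] (min_width=13, slack=5)
Total lines: 6

Answer: 6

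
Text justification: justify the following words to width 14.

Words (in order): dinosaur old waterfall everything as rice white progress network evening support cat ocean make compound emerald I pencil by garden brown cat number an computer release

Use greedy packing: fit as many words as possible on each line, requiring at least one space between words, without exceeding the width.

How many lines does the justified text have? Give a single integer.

Line 1: ['dinosaur', 'old'] (min_width=12, slack=2)
Line 2: ['waterfall'] (min_width=9, slack=5)
Line 3: ['everything', 'as'] (min_width=13, slack=1)
Line 4: ['rice', 'white'] (min_width=10, slack=4)
Line 5: ['progress'] (min_width=8, slack=6)
Line 6: ['network'] (min_width=7, slack=7)
Line 7: ['evening'] (min_width=7, slack=7)
Line 8: ['support', 'cat'] (min_width=11, slack=3)
Line 9: ['ocean', 'make'] (min_width=10, slack=4)
Line 10: ['compound'] (min_width=8, slack=6)
Line 11: ['emerald', 'I'] (min_width=9, slack=5)
Line 12: ['pencil', 'by'] (min_width=9, slack=5)
Line 13: ['garden', 'brown'] (min_width=12, slack=2)
Line 14: ['cat', 'number', 'an'] (min_width=13, slack=1)
Line 15: ['computer'] (min_width=8, slack=6)
Line 16: ['release'] (min_width=7, slack=7)
Total lines: 16

Answer: 16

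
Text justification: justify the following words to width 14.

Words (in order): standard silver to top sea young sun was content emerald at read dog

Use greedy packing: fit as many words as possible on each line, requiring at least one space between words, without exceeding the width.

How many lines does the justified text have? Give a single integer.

Answer: 6

Derivation:
Line 1: ['standard'] (min_width=8, slack=6)
Line 2: ['silver', 'to', 'top'] (min_width=13, slack=1)
Line 3: ['sea', 'young', 'sun'] (min_width=13, slack=1)
Line 4: ['was', 'content'] (min_width=11, slack=3)
Line 5: ['emerald', 'at'] (min_width=10, slack=4)
Line 6: ['read', 'dog'] (min_width=8, slack=6)
Total lines: 6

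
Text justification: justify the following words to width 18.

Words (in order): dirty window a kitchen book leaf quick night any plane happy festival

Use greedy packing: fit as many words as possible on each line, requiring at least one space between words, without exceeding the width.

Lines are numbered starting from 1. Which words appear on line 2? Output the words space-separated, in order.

Line 1: ['dirty', 'window', 'a'] (min_width=14, slack=4)
Line 2: ['kitchen', 'book', 'leaf'] (min_width=17, slack=1)
Line 3: ['quick', 'night', 'any'] (min_width=15, slack=3)
Line 4: ['plane', 'happy'] (min_width=11, slack=7)
Line 5: ['festival'] (min_width=8, slack=10)

Answer: kitchen book leaf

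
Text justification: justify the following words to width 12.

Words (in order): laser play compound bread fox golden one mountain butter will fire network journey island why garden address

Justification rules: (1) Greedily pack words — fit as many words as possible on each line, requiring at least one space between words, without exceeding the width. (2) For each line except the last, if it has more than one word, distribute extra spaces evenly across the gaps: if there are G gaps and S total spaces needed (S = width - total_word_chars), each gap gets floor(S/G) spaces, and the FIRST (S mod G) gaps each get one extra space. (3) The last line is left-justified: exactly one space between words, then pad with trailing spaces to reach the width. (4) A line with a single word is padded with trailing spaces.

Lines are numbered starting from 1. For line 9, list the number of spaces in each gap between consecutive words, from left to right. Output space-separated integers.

Answer: 3

Derivation:
Line 1: ['laser', 'play'] (min_width=10, slack=2)
Line 2: ['compound'] (min_width=8, slack=4)
Line 3: ['bread', 'fox'] (min_width=9, slack=3)
Line 4: ['golden', 'one'] (min_width=10, slack=2)
Line 5: ['mountain'] (min_width=8, slack=4)
Line 6: ['butter', 'will'] (min_width=11, slack=1)
Line 7: ['fire', 'network'] (min_width=12, slack=0)
Line 8: ['journey'] (min_width=7, slack=5)
Line 9: ['island', 'why'] (min_width=10, slack=2)
Line 10: ['garden'] (min_width=6, slack=6)
Line 11: ['address'] (min_width=7, slack=5)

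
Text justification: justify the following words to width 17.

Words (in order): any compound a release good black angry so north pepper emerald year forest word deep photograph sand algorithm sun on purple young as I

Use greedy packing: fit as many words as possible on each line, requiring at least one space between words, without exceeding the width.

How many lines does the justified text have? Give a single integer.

Line 1: ['any', 'compound', 'a'] (min_width=14, slack=3)
Line 2: ['release', 'good'] (min_width=12, slack=5)
Line 3: ['black', 'angry', 'so'] (min_width=14, slack=3)
Line 4: ['north', 'pepper'] (min_width=12, slack=5)
Line 5: ['emerald', 'year'] (min_width=12, slack=5)
Line 6: ['forest', 'word', 'deep'] (min_width=16, slack=1)
Line 7: ['photograph', 'sand'] (min_width=15, slack=2)
Line 8: ['algorithm', 'sun', 'on'] (min_width=16, slack=1)
Line 9: ['purple', 'young', 'as', 'I'] (min_width=17, slack=0)
Total lines: 9

Answer: 9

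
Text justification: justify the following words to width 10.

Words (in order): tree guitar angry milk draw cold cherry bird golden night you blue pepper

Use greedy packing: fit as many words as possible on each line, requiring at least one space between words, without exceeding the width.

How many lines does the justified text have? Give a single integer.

Answer: 10

Derivation:
Line 1: ['tree'] (min_width=4, slack=6)
Line 2: ['guitar'] (min_width=6, slack=4)
Line 3: ['angry', 'milk'] (min_width=10, slack=0)
Line 4: ['draw', 'cold'] (min_width=9, slack=1)
Line 5: ['cherry'] (min_width=6, slack=4)
Line 6: ['bird'] (min_width=4, slack=6)
Line 7: ['golden'] (min_width=6, slack=4)
Line 8: ['night', 'you'] (min_width=9, slack=1)
Line 9: ['blue'] (min_width=4, slack=6)
Line 10: ['pepper'] (min_width=6, slack=4)
Total lines: 10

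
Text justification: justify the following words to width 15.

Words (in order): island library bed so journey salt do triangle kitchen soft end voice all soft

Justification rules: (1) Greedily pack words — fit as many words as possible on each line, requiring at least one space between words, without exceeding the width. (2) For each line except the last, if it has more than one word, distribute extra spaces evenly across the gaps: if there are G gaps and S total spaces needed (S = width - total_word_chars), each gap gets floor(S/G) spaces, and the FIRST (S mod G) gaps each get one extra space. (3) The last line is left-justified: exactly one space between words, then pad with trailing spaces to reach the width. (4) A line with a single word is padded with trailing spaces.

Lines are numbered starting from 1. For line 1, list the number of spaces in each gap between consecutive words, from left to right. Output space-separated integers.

Line 1: ['island', 'library'] (min_width=14, slack=1)
Line 2: ['bed', 'so', 'journey'] (min_width=14, slack=1)
Line 3: ['salt', 'do'] (min_width=7, slack=8)
Line 4: ['triangle'] (min_width=8, slack=7)
Line 5: ['kitchen', 'soft'] (min_width=12, slack=3)
Line 6: ['end', 'voice', 'all'] (min_width=13, slack=2)
Line 7: ['soft'] (min_width=4, slack=11)

Answer: 2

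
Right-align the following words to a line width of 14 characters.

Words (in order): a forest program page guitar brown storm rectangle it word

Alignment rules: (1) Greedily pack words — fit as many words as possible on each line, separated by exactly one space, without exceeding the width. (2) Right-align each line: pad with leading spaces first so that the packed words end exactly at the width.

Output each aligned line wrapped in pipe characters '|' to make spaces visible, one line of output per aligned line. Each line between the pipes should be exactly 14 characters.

Answer: |      a forest|
|  program page|
|  guitar brown|
|         storm|
|  rectangle it|
|          word|

Derivation:
Line 1: ['a', 'forest'] (min_width=8, slack=6)
Line 2: ['program', 'page'] (min_width=12, slack=2)
Line 3: ['guitar', 'brown'] (min_width=12, slack=2)
Line 4: ['storm'] (min_width=5, slack=9)
Line 5: ['rectangle', 'it'] (min_width=12, slack=2)
Line 6: ['word'] (min_width=4, slack=10)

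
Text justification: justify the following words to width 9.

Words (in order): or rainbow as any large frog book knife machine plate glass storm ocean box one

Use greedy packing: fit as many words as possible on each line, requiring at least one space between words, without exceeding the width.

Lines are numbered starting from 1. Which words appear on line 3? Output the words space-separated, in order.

Answer: as any

Derivation:
Line 1: ['or'] (min_width=2, slack=7)
Line 2: ['rainbow'] (min_width=7, slack=2)
Line 3: ['as', 'any'] (min_width=6, slack=3)
Line 4: ['large'] (min_width=5, slack=4)
Line 5: ['frog', 'book'] (min_width=9, slack=0)
Line 6: ['knife'] (min_width=5, slack=4)
Line 7: ['machine'] (min_width=7, slack=2)
Line 8: ['plate'] (min_width=5, slack=4)
Line 9: ['glass'] (min_width=5, slack=4)
Line 10: ['storm'] (min_width=5, slack=4)
Line 11: ['ocean', 'box'] (min_width=9, slack=0)
Line 12: ['one'] (min_width=3, slack=6)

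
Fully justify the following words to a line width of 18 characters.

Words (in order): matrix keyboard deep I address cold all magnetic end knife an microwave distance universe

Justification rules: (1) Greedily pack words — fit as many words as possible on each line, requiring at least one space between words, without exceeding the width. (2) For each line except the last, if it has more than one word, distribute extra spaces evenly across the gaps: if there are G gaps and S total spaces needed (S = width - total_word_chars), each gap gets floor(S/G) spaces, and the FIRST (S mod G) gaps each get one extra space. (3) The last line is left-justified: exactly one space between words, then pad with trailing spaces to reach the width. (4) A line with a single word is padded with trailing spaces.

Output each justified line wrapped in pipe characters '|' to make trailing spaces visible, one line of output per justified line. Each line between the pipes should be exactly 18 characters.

Answer: |matrix    keyboard|
|deep   I   address|
|cold  all magnetic|
|end    knife    an|
|microwave distance|
|universe          |

Derivation:
Line 1: ['matrix', 'keyboard'] (min_width=15, slack=3)
Line 2: ['deep', 'I', 'address'] (min_width=14, slack=4)
Line 3: ['cold', 'all', 'magnetic'] (min_width=17, slack=1)
Line 4: ['end', 'knife', 'an'] (min_width=12, slack=6)
Line 5: ['microwave', 'distance'] (min_width=18, slack=0)
Line 6: ['universe'] (min_width=8, slack=10)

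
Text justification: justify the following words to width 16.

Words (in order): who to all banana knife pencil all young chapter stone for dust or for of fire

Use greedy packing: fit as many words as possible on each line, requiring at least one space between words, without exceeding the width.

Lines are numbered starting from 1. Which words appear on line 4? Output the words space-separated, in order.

Line 1: ['who', 'to', 'all'] (min_width=10, slack=6)
Line 2: ['banana', 'knife'] (min_width=12, slack=4)
Line 3: ['pencil', 'all', 'young'] (min_width=16, slack=0)
Line 4: ['chapter', 'stone'] (min_width=13, slack=3)
Line 5: ['for', 'dust', 'or', 'for'] (min_width=15, slack=1)
Line 6: ['of', 'fire'] (min_width=7, slack=9)

Answer: chapter stone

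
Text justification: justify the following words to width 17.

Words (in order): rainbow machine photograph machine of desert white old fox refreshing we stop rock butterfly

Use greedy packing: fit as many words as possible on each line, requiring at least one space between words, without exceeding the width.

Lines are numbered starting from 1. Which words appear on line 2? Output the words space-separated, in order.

Answer: photograph

Derivation:
Line 1: ['rainbow', 'machine'] (min_width=15, slack=2)
Line 2: ['photograph'] (min_width=10, slack=7)
Line 3: ['machine', 'of', 'desert'] (min_width=17, slack=0)
Line 4: ['white', 'old', 'fox'] (min_width=13, slack=4)
Line 5: ['refreshing', 'we'] (min_width=13, slack=4)
Line 6: ['stop', 'rock'] (min_width=9, slack=8)
Line 7: ['butterfly'] (min_width=9, slack=8)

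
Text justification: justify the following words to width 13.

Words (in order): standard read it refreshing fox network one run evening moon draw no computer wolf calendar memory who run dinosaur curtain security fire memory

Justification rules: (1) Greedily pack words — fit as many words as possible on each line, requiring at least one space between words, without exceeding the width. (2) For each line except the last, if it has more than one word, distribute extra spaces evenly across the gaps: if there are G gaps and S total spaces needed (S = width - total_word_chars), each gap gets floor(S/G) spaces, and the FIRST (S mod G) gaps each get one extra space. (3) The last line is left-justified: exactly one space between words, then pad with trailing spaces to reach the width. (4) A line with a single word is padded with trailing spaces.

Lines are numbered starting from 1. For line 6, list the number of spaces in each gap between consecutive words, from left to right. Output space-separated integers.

Answer: 7

Derivation:
Line 1: ['standard', 'read'] (min_width=13, slack=0)
Line 2: ['it', 'refreshing'] (min_width=13, slack=0)
Line 3: ['fox', 'network'] (min_width=11, slack=2)
Line 4: ['one', 'run'] (min_width=7, slack=6)
Line 5: ['evening', 'moon'] (min_width=12, slack=1)
Line 6: ['draw', 'no'] (min_width=7, slack=6)
Line 7: ['computer', 'wolf'] (min_width=13, slack=0)
Line 8: ['calendar'] (min_width=8, slack=5)
Line 9: ['memory', 'who'] (min_width=10, slack=3)
Line 10: ['run', 'dinosaur'] (min_width=12, slack=1)
Line 11: ['curtain'] (min_width=7, slack=6)
Line 12: ['security', 'fire'] (min_width=13, slack=0)
Line 13: ['memory'] (min_width=6, slack=7)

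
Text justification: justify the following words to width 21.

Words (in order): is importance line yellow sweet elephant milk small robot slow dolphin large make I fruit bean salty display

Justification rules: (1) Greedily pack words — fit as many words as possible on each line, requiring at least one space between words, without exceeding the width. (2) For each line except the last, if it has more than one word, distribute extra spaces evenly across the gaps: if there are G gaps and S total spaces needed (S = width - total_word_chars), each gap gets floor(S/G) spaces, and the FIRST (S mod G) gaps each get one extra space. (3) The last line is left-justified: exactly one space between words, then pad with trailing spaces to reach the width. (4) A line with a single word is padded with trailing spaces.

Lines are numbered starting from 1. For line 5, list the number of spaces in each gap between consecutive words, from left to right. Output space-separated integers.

Answer: 4 3

Derivation:
Line 1: ['is', 'importance', 'line'] (min_width=18, slack=3)
Line 2: ['yellow', 'sweet', 'elephant'] (min_width=21, slack=0)
Line 3: ['milk', 'small', 'robot', 'slow'] (min_width=21, slack=0)
Line 4: ['dolphin', 'large', 'make', 'I'] (min_width=20, slack=1)
Line 5: ['fruit', 'bean', 'salty'] (min_width=16, slack=5)
Line 6: ['display'] (min_width=7, slack=14)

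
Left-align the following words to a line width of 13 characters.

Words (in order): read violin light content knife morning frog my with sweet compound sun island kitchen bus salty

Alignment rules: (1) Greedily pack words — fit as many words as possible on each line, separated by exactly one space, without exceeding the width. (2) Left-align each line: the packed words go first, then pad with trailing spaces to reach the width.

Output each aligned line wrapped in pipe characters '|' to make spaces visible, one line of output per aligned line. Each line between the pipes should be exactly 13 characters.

Line 1: ['read', 'violin'] (min_width=11, slack=2)
Line 2: ['light', 'content'] (min_width=13, slack=0)
Line 3: ['knife', 'morning'] (min_width=13, slack=0)
Line 4: ['frog', 'my', 'with'] (min_width=12, slack=1)
Line 5: ['sweet'] (min_width=5, slack=8)
Line 6: ['compound', 'sun'] (min_width=12, slack=1)
Line 7: ['island'] (min_width=6, slack=7)
Line 8: ['kitchen', 'bus'] (min_width=11, slack=2)
Line 9: ['salty'] (min_width=5, slack=8)

Answer: |read violin  |
|light content|
|knife morning|
|frog my with |
|sweet        |
|compound sun |
|island       |
|kitchen bus  |
|salty        |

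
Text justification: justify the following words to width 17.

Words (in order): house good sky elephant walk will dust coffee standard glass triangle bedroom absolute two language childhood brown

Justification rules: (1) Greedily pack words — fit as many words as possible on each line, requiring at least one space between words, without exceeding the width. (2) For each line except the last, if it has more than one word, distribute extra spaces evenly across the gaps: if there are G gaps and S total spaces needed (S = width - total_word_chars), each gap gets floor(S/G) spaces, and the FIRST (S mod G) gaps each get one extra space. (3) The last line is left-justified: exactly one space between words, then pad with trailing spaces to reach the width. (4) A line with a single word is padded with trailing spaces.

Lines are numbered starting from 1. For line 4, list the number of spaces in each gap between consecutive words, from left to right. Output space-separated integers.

Answer: 4

Derivation:
Line 1: ['house', 'good', 'sky'] (min_width=14, slack=3)
Line 2: ['elephant', 'walk'] (min_width=13, slack=4)
Line 3: ['will', 'dust', 'coffee'] (min_width=16, slack=1)
Line 4: ['standard', 'glass'] (min_width=14, slack=3)
Line 5: ['triangle', 'bedroom'] (min_width=16, slack=1)
Line 6: ['absolute', 'two'] (min_width=12, slack=5)
Line 7: ['language'] (min_width=8, slack=9)
Line 8: ['childhood', 'brown'] (min_width=15, slack=2)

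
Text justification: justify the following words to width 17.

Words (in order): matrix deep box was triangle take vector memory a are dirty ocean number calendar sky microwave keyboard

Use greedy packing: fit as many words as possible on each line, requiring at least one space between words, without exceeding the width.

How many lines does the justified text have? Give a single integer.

Answer: 7

Derivation:
Line 1: ['matrix', 'deep', 'box'] (min_width=15, slack=2)
Line 2: ['was', 'triangle', 'take'] (min_width=17, slack=0)
Line 3: ['vector', 'memory', 'a'] (min_width=15, slack=2)
Line 4: ['are', 'dirty', 'ocean'] (min_width=15, slack=2)
Line 5: ['number', 'calendar'] (min_width=15, slack=2)
Line 6: ['sky', 'microwave'] (min_width=13, slack=4)
Line 7: ['keyboard'] (min_width=8, slack=9)
Total lines: 7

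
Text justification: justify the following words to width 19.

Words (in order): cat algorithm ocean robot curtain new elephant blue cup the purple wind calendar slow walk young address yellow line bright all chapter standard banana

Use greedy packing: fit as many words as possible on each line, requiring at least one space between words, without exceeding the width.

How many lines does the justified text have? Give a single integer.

Answer: 9

Derivation:
Line 1: ['cat', 'algorithm', 'ocean'] (min_width=19, slack=0)
Line 2: ['robot', 'curtain', 'new'] (min_width=17, slack=2)
Line 3: ['elephant', 'blue', 'cup'] (min_width=17, slack=2)
Line 4: ['the', 'purple', 'wind'] (min_width=15, slack=4)
Line 5: ['calendar', 'slow', 'walk'] (min_width=18, slack=1)
Line 6: ['young', 'address'] (min_width=13, slack=6)
Line 7: ['yellow', 'line', 'bright'] (min_width=18, slack=1)
Line 8: ['all', 'chapter'] (min_width=11, slack=8)
Line 9: ['standard', 'banana'] (min_width=15, slack=4)
Total lines: 9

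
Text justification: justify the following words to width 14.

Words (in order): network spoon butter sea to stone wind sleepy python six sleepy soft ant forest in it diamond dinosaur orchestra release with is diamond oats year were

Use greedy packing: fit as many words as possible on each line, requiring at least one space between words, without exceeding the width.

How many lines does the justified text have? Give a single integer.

Answer: 13

Derivation:
Line 1: ['network', 'spoon'] (min_width=13, slack=1)
Line 2: ['butter', 'sea', 'to'] (min_width=13, slack=1)
Line 3: ['stone', 'wind'] (min_width=10, slack=4)
Line 4: ['sleepy', 'python'] (min_width=13, slack=1)
Line 5: ['six', 'sleepy'] (min_width=10, slack=4)
Line 6: ['soft', 'ant'] (min_width=8, slack=6)
Line 7: ['forest', 'in', 'it'] (min_width=12, slack=2)
Line 8: ['diamond'] (min_width=7, slack=7)
Line 9: ['dinosaur'] (min_width=8, slack=6)
Line 10: ['orchestra'] (min_width=9, slack=5)
Line 11: ['release', 'with'] (min_width=12, slack=2)
Line 12: ['is', 'diamond'] (min_width=10, slack=4)
Line 13: ['oats', 'year', 'were'] (min_width=14, slack=0)
Total lines: 13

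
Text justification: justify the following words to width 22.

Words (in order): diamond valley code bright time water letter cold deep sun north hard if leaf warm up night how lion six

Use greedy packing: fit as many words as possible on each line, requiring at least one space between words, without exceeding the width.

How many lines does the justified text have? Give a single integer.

Answer: 6

Derivation:
Line 1: ['diamond', 'valley', 'code'] (min_width=19, slack=3)
Line 2: ['bright', 'time', 'water'] (min_width=17, slack=5)
Line 3: ['letter', 'cold', 'deep', 'sun'] (min_width=20, slack=2)
Line 4: ['north', 'hard', 'if', 'leaf'] (min_width=18, slack=4)
Line 5: ['warm', 'up', 'night', 'how', 'lion'] (min_width=22, slack=0)
Line 6: ['six'] (min_width=3, slack=19)
Total lines: 6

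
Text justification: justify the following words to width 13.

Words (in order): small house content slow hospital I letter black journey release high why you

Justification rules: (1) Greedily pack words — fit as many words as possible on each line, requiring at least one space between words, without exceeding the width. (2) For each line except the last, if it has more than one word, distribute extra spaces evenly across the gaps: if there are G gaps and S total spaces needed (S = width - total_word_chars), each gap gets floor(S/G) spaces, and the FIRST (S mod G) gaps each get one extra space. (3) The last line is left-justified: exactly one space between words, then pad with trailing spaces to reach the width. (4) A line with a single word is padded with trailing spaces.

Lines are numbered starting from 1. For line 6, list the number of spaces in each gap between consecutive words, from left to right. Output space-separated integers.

Answer: 2

Derivation:
Line 1: ['small', 'house'] (min_width=11, slack=2)
Line 2: ['content', 'slow'] (min_width=12, slack=1)
Line 3: ['hospital', 'I'] (min_width=10, slack=3)
Line 4: ['letter', 'black'] (min_width=12, slack=1)
Line 5: ['journey'] (min_width=7, slack=6)
Line 6: ['release', 'high'] (min_width=12, slack=1)
Line 7: ['why', 'you'] (min_width=7, slack=6)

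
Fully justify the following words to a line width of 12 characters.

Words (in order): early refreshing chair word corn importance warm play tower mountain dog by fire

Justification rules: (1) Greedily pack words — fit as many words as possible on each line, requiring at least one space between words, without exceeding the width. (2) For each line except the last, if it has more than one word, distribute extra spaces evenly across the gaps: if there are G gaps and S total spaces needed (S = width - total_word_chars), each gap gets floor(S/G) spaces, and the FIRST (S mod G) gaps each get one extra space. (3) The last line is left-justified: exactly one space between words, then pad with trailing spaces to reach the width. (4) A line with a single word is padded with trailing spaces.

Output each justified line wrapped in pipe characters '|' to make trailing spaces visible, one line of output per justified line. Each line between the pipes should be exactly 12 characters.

Answer: |early       |
|refreshing  |
|chair   word|
|corn        |
|importance  |
|warm    play|
|tower       |
|mountain dog|
|by fire     |

Derivation:
Line 1: ['early'] (min_width=5, slack=7)
Line 2: ['refreshing'] (min_width=10, slack=2)
Line 3: ['chair', 'word'] (min_width=10, slack=2)
Line 4: ['corn'] (min_width=4, slack=8)
Line 5: ['importance'] (min_width=10, slack=2)
Line 6: ['warm', 'play'] (min_width=9, slack=3)
Line 7: ['tower'] (min_width=5, slack=7)
Line 8: ['mountain', 'dog'] (min_width=12, slack=0)
Line 9: ['by', 'fire'] (min_width=7, slack=5)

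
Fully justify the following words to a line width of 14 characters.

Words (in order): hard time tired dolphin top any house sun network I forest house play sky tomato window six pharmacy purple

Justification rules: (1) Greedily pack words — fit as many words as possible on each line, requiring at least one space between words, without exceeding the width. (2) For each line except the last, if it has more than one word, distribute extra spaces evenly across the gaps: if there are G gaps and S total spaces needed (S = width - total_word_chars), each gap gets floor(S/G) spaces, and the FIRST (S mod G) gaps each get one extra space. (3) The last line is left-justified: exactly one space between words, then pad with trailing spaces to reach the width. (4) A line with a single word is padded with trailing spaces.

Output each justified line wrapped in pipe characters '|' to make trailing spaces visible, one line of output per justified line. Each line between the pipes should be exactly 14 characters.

Line 1: ['hard', 'time'] (min_width=9, slack=5)
Line 2: ['tired', 'dolphin'] (min_width=13, slack=1)
Line 3: ['top', 'any', 'house'] (min_width=13, slack=1)
Line 4: ['sun', 'network', 'I'] (min_width=13, slack=1)
Line 5: ['forest', 'house'] (min_width=12, slack=2)
Line 6: ['play', 'sky'] (min_width=8, slack=6)
Line 7: ['tomato', 'window'] (min_width=13, slack=1)
Line 8: ['six', 'pharmacy'] (min_width=12, slack=2)
Line 9: ['purple'] (min_width=6, slack=8)

Answer: |hard      time|
|tired  dolphin|
|top  any house|
|sun  network I|
|forest   house|
|play       sky|
|tomato  window|
|six   pharmacy|
|purple        |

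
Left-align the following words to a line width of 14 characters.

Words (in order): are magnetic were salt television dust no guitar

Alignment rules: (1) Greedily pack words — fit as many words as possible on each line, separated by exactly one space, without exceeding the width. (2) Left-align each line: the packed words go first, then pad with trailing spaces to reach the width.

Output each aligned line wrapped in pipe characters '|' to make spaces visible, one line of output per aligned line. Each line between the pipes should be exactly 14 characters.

Answer: |are magnetic  |
|were salt     |
|television    |
|dust no guitar|

Derivation:
Line 1: ['are', 'magnetic'] (min_width=12, slack=2)
Line 2: ['were', 'salt'] (min_width=9, slack=5)
Line 3: ['television'] (min_width=10, slack=4)
Line 4: ['dust', 'no', 'guitar'] (min_width=14, slack=0)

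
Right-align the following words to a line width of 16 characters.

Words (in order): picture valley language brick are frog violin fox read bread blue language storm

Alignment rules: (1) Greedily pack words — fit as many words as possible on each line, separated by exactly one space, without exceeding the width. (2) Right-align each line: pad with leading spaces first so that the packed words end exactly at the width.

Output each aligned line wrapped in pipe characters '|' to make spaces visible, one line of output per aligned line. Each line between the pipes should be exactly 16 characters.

Answer: |  picture valley|
|  language brick|
| are frog violin|
|  fox read bread|
|   blue language|
|           storm|

Derivation:
Line 1: ['picture', 'valley'] (min_width=14, slack=2)
Line 2: ['language', 'brick'] (min_width=14, slack=2)
Line 3: ['are', 'frog', 'violin'] (min_width=15, slack=1)
Line 4: ['fox', 'read', 'bread'] (min_width=14, slack=2)
Line 5: ['blue', 'language'] (min_width=13, slack=3)
Line 6: ['storm'] (min_width=5, slack=11)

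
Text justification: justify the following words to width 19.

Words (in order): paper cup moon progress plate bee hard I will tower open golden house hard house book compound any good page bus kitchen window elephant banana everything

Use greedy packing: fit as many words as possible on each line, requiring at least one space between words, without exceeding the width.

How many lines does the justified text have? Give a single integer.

Answer: 9

Derivation:
Line 1: ['paper', 'cup', 'moon'] (min_width=14, slack=5)
Line 2: ['progress', 'plate', 'bee'] (min_width=18, slack=1)
Line 3: ['hard', 'I', 'will', 'tower'] (min_width=17, slack=2)
Line 4: ['open', 'golden', 'house'] (min_width=17, slack=2)
Line 5: ['hard', 'house', 'book'] (min_width=15, slack=4)
Line 6: ['compound', 'any', 'good'] (min_width=17, slack=2)
Line 7: ['page', 'bus', 'kitchen'] (min_width=16, slack=3)
Line 8: ['window', 'elephant'] (min_width=15, slack=4)
Line 9: ['banana', 'everything'] (min_width=17, slack=2)
Total lines: 9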